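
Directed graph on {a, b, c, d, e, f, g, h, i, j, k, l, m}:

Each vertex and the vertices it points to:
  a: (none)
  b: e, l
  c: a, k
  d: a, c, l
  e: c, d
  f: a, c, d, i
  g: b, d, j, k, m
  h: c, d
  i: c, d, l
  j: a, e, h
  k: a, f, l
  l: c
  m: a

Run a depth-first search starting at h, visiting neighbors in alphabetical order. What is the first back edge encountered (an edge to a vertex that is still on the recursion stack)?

f->c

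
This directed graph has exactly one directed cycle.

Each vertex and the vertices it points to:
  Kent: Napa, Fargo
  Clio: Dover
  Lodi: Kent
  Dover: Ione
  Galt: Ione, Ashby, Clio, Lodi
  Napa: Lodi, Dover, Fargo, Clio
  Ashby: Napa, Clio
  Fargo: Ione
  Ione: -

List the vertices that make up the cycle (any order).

Kent, Lodi, Napa

DFS with gray/black marking from Napa:
Napa gray
  Lodi gray
    Kent gray
      Kent→Napa: Napa is gray → back edge
Back edge closes the cycle Napa → Lodi → Kent → Napa; its vertices are {Kent, Lodi, Napa}.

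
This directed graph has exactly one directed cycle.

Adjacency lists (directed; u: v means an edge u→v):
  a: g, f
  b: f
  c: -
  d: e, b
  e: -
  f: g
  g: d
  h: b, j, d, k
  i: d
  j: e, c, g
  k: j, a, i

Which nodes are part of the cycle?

b, d, f, g

DFS with gray/black marking from b:
b gray
  f gray
    g gray
      d gray
        e gray
        e black
        d→b: b is gray → back edge
Back edge closes the cycle b → f → g → d → b; its vertices are {b, d, f, g}.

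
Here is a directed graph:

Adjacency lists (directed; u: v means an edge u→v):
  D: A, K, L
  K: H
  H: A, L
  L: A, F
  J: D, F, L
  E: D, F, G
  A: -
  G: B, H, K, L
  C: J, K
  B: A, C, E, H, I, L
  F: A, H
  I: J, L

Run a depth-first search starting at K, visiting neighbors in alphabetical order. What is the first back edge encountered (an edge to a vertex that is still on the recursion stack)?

F->H

DFS from K (visiting neighbors in alphabetical order); mark gray on enter, black on exit:
K gray
  H gray
    A gray
    A black
    L gray
      L→A: A black — skip
      F gray
        F→A: A black — skip
        F→H: H is gray → back edge
First back edge: F → H.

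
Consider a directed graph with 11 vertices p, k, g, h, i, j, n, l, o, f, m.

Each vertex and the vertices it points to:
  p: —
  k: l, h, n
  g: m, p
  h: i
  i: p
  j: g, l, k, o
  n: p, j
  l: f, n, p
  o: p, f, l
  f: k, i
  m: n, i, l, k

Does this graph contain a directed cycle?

Yes

DFS with white/gray/black marking, starting from l:
l gray
  f gray
    k gray
      k→l: l is gray → back edge
Back edge found, so a cycle exists: l → f → k → l.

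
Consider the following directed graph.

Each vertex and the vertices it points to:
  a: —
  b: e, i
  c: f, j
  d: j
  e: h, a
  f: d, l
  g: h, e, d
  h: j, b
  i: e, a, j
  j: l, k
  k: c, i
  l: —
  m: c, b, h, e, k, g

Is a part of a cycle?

a lies on a cycle iff there is a path from a back to itself.
Exploring from a, it never reaches itself; equivalently, its strongly connected component is a singleton.

No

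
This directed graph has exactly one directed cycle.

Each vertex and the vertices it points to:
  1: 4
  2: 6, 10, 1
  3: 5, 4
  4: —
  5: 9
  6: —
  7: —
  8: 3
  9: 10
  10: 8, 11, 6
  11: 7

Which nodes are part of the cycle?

DFS with gray/black marking from 10:
10 gray
  8 gray
    3 gray
      5 gray
        9 gray
          9→10: 10 is gray → back edge
Back edge closes the cycle 10 → 8 → 3 → 5 → 9 → 10; its vertices are {3, 5, 8, 9, 10}.

3, 5, 8, 9, 10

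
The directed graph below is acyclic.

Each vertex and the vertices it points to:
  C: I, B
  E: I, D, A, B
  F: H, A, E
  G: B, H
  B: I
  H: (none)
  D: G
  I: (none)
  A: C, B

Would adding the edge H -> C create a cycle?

No

Adding H→C creates a cycle iff C can already reach H.
Explore from C: no path reaches H. The graph stays acyclic.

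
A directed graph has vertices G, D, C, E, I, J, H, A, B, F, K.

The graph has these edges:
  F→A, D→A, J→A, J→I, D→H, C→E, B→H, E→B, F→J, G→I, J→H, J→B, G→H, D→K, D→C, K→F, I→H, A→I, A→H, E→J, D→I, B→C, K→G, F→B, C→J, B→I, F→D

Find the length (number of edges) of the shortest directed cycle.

3

For each vertex v, BFS finds the shortest path from v back to v.
The shortest such closed walk is D → K → F → D, length 3.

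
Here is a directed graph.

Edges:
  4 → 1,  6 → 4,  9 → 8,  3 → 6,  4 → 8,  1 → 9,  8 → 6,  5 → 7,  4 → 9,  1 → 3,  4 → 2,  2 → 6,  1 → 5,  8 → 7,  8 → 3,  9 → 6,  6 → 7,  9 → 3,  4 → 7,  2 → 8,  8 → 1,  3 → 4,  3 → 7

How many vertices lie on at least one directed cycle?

7

A vertex is on a directed cycle iff it belongs to a strongly connected component of size ≥ 2 (or has a self-loop).
The vertices on cycles are {1, 2, 3, 4, 6, 8, 9} — 7 in total.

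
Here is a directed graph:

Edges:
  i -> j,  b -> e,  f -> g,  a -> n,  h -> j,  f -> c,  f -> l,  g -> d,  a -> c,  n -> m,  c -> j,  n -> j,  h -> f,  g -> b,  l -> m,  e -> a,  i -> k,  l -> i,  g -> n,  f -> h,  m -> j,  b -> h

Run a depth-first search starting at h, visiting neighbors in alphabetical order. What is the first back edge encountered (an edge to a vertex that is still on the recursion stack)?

DFS from h (visiting neighbors in alphabetical order); mark gray on enter, black on exit:
h gray
  f gray
    c gray
      j gray
      j black
    c black
    g gray
      b gray
        e gray
          a gray
            a→c: c black — skip
            n gray
              n→j: j black — skip
              m gray
                m→j: j black — skip
              m black
            n black
          a black
        e black
        b→h: h is gray → back edge
First back edge: b → h.

b->h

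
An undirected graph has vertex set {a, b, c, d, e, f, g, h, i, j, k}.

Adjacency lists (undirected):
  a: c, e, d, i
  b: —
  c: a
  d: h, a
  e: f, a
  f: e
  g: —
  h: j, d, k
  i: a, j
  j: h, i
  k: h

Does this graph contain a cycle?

DFS, tracking each vertex's parent; an edge to a visited non-parent vertex closes a cycle.
Start from c:
visit c (parent –)
  visit a (parent c)
    a–c: parent, skip
    visit e (parent a)
      visit f (parent e)
        f–e: parent, skip
      e–a: parent, skip
    visit d (parent a)
      visit h (parent d)
        visit j (parent h)
          j–h: parent, skip
          visit i (parent j)
            i–a: a visited and ≠ parent → cycle
Cycle: a – d – h – j – i – a.

Yes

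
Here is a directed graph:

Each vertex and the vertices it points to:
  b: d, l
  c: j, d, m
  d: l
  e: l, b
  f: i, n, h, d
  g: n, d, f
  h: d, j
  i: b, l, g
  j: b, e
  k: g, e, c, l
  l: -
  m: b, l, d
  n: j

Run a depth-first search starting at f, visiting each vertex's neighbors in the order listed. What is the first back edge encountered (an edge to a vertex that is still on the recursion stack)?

DFS from f (visiting each vertex's neighbors in the order listed); mark gray on enter, black on exit:
f gray
  i gray
    b gray
      d gray
        l gray
        l black
      d black
      b→l: l black — skip
    b black
    i→l: l black — skip
    g gray
      n gray
        j gray
          j→b: b black — skip
          e gray
            e→l: l black — skip
            e→b: b black — skip
          e black
        j black
      n black
      g→d: d black — skip
      g→f: f is gray → back edge
First back edge: g → f.

g→f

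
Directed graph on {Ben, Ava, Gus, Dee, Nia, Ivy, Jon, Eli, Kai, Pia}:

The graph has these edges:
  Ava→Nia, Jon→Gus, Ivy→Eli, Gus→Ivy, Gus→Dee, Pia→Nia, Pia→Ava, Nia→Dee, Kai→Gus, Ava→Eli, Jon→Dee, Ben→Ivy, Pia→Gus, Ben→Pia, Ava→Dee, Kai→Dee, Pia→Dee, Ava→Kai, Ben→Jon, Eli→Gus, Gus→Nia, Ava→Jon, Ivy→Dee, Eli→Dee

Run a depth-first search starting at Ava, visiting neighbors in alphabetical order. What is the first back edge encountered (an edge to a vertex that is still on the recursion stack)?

Ivy→Eli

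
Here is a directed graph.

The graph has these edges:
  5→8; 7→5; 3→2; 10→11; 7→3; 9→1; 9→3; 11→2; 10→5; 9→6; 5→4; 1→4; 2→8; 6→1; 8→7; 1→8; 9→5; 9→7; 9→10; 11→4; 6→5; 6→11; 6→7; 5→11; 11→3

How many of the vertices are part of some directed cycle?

6

A vertex is on a directed cycle iff it belongs to a strongly connected component of size ≥ 2 (or has a self-loop).
The vertices on cycles are {2, 3, 5, 7, 8, 11} — 6 in total.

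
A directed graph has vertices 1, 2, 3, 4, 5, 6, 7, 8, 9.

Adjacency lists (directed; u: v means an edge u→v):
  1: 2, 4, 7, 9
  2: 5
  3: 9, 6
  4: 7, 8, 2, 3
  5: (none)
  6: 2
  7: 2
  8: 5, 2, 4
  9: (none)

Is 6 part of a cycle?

No

6 lies on a cycle iff there is a path from 6 back to itself.
Exploring from 6, it never reaches itself; equivalently, its strongly connected component is a singleton.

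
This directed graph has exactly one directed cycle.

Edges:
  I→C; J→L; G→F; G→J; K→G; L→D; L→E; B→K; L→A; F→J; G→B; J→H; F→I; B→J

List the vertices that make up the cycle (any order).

B, G, K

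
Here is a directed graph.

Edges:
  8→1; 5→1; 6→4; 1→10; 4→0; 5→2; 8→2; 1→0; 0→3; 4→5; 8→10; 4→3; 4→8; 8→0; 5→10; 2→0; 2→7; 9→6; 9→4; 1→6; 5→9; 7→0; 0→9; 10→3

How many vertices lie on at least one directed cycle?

A vertex is on a directed cycle iff it belongs to a strongly connected component of size ≥ 2 (or has a self-loop).
The vertices on cycles are {0, 1, 2, 4, 5, 6, 7, 8, 9} — 9 in total.

9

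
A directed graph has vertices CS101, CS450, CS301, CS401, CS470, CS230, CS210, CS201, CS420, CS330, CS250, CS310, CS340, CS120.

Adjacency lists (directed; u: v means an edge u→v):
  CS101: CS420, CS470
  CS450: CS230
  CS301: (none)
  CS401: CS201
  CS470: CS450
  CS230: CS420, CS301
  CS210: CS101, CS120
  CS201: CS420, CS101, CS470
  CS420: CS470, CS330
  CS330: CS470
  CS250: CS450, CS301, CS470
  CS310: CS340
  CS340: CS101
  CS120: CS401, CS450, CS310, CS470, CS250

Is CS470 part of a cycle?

Yes

CS470 is on a cycle iff CS470 can reach itself via ≥1 edge.
CS470 → CS450 → CS230 → CS420 → CS470 — yes.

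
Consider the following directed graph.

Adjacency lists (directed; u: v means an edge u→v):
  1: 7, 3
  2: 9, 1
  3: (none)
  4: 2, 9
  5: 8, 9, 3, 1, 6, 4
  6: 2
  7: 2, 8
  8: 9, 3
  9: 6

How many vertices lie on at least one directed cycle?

6

A vertex is on a directed cycle iff it belongs to a strongly connected component of size ≥ 2 (or has a self-loop).
The vertices on cycles are {1, 2, 6, 7, 8, 9} — 6 in total.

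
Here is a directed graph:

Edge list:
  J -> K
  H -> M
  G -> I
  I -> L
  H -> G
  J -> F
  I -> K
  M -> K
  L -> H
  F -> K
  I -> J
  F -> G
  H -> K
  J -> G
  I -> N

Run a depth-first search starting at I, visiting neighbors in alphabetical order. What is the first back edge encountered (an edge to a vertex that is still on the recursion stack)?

G->I

DFS from I (visiting neighbors in alphabetical order); mark gray on enter, black on exit:
I gray
  J gray
    F gray
      G gray
        G→I: I is gray → back edge
First back edge: G → I.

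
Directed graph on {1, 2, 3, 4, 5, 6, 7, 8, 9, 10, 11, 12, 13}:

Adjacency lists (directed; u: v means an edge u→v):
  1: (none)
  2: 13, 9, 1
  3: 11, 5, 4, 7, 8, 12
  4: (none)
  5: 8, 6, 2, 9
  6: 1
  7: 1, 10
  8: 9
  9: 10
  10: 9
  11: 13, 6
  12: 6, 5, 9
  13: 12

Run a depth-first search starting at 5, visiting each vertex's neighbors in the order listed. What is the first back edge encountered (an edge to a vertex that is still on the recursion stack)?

10->9

DFS from 5 (visiting each vertex's neighbors in the order listed); mark gray on enter, black on exit:
5 gray
  8 gray
    9 gray
      10 gray
        10→9: 9 is gray → back edge
First back edge: 10 → 9.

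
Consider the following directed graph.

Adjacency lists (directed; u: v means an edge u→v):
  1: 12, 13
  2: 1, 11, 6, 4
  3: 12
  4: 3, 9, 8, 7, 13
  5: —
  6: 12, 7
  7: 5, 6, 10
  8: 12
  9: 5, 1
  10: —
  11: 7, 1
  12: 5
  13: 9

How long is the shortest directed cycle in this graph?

2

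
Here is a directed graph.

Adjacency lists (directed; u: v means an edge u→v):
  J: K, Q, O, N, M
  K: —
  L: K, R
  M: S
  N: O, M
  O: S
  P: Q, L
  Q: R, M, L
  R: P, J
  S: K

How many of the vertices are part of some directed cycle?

A vertex is on a directed cycle iff it belongs to a strongly connected component of size ≥ 2 (or has a self-loop).
The vertices on cycles are {J, L, P, Q, R} — 5 in total.

5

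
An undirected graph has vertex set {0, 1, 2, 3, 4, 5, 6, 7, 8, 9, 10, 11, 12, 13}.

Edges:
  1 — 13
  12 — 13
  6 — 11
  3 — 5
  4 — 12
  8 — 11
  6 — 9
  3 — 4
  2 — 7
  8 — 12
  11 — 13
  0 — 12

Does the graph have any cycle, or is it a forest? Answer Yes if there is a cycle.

Yes

DFS, tracking each vertex's parent; an edge to a visited non-parent vertex closes a cycle.
Start from 11:
visit 11 (parent –)
  visit 8 (parent 11)
    8–11: parent, skip
    visit 12 (parent 8)
      visit 4 (parent 12)
        4–12: parent, skip
        visit 3 (parent 4)
          visit 5 (parent 3)
            5–3: parent, skip
          3–4: parent, skip
      visit 13 (parent 12)
        visit 1 (parent 13)
          1–13: parent, skip
        13–11: 11 visited and ≠ parent → cycle
Cycle: 11 – 8 – 12 – 13 – 11.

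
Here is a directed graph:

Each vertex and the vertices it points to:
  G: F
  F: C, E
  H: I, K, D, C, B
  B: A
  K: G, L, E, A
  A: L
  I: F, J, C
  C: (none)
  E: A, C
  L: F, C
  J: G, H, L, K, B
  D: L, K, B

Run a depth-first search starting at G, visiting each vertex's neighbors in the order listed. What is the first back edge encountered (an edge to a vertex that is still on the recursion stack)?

DFS from G (visiting each vertex's neighbors in the order listed); mark gray on enter, black on exit:
G gray
  F gray
    C gray
    C black
    E gray
      A gray
        L gray
          L→F: F is gray → back edge
First back edge: L → F.

L→F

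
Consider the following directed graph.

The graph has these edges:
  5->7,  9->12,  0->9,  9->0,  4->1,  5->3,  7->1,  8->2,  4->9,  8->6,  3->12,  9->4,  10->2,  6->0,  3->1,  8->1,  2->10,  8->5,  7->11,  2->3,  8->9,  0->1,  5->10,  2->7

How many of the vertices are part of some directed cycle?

5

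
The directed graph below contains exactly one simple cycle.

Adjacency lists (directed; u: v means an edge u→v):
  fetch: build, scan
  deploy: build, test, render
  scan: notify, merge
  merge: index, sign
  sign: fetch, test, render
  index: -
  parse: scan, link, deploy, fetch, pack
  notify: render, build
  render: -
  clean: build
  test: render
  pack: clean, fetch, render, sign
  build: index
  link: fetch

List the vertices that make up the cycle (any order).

DFS with gray/black marking from scan:
scan gray
  notify gray
    render gray
    render black
    build gray
      index gray
      index black
    build black
  notify black
  merge gray
    merge→index: index black — skip
    sign gray
      fetch gray
        fetch→build: build black — skip
        fetch→scan: scan is gray → back edge
Back edge closes the cycle scan → merge → sign → fetch → scan; its vertices are {scan, sign, fetch, merge}.

scan, sign, fetch, merge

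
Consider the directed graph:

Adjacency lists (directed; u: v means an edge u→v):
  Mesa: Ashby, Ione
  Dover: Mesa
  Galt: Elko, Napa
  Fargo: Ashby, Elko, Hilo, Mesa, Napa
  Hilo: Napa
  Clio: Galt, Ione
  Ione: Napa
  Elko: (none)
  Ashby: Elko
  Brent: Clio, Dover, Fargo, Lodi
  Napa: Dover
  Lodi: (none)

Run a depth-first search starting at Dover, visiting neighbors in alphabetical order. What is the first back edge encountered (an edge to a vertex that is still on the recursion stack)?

DFS from Dover (visiting neighbors in alphabetical order); mark gray on enter, black on exit:
Dover gray
  Mesa gray
    Ashby gray
      Elko gray
      Elko black
    Ashby black
    Ione gray
      Napa gray
        Napa→Dover: Dover is gray → back edge
First back edge: Napa → Dover.

Napa→Dover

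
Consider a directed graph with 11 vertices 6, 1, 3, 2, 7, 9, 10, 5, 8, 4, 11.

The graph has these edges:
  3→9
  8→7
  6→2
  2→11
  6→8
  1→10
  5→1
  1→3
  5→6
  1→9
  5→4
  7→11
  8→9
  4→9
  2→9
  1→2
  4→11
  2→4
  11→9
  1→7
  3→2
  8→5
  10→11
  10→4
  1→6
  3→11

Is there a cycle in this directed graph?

Yes

DFS with white/gray/black marking, starting from 7:
7 gray
  11 gray
    9 gray
    9 black
  11 black
7 black
6 gray
  2 gray
    2→9: 9 black — skip
    4 gray
      4→9: 9 black — skip
      4→11: 11 black — skip
    4 black
    2→11: 11 black — skip
  2 black
  8 gray
    5 gray
      5→6: 6 is gray → back edge
Back edge found, so a cycle exists: 6 → 8 → 5 → 6.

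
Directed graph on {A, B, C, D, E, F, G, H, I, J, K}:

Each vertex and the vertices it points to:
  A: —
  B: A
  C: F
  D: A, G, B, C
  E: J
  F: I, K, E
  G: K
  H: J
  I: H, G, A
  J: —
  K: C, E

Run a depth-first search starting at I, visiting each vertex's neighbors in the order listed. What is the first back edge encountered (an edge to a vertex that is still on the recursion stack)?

F→I

DFS from I (visiting each vertex's neighbors in the order listed); mark gray on enter, black on exit:
I gray
  H gray
    J gray
    J black
  H black
  G gray
    K gray
      C gray
        F gray
          F→I: I is gray → back edge
First back edge: F → I.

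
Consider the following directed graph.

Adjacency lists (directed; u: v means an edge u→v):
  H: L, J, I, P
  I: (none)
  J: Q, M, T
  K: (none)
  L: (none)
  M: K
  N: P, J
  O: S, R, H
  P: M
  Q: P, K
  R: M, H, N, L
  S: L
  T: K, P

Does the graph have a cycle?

No

DFS with white/gray/black marking, starting from K:
K gray
K black
H gray
  L gray
  L black
  J gray
    Q gray
      P gray
        M gray
          M→K: K black — skip
        M black
      P black
      Q→K: K black — skip
    Q black
    J→M: M black — skip
    T gray
      T→K: K black — skip
      T→P: P black — skip
    T black
  J black
  I gray
  I black
  H→P: P black — skip
H black
N gray
  N→P: P black — skip
  N→J: J black — skip
N black
O gray
  S gray
    S→L: L black — skip
  S black
  R gray
    R→M: M black — skip
    R→H: H black — skip
    R→N: N black — skip
    R→L: L black — skip
  R black
  O→H: H black — skip
O black
Every edge goes to a white or black vertex — no back edge, so the graph is acyclic.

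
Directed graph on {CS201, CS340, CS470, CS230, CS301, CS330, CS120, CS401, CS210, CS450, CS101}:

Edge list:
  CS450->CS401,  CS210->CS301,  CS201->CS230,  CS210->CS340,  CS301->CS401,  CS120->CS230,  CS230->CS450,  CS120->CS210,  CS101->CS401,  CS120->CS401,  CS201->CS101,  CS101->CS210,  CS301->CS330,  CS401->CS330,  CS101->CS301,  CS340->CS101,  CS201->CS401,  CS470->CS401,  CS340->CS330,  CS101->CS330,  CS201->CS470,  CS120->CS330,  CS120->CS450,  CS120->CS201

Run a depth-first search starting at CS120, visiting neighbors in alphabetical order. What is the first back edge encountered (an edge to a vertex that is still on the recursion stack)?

CS340→CS101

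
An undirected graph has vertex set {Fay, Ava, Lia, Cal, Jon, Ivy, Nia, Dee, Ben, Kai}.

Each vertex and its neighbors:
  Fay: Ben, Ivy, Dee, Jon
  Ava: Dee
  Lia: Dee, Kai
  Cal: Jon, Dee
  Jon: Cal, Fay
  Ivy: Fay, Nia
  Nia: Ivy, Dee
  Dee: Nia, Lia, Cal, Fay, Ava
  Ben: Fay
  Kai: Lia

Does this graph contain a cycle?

Yes

DFS, tracking each vertex's parent; an edge to a visited non-parent vertex closes a cycle.
Start from Jon:
visit Jon (parent –)
  visit Cal (parent Jon)
    Cal–Jon: parent, skip
    visit Dee (parent Cal)
      visit Nia (parent Dee)
        visit Ivy (parent Nia)
          visit Fay (parent Ivy)
            visit Ben (parent Fay)
              Ben–Fay: parent, skip
            Fay–Ivy: parent, skip
            Fay–Dee: Dee visited and ≠ parent → cycle
Cycle: Dee – Nia – Ivy – Fay – Dee.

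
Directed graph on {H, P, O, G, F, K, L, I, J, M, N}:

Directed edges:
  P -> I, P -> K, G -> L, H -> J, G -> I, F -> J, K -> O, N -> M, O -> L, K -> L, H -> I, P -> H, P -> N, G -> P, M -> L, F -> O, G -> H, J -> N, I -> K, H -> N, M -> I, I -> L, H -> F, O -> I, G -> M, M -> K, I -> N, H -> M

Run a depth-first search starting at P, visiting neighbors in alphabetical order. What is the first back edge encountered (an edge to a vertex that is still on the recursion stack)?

O→I

DFS from P (visiting neighbors in alphabetical order); mark gray on enter, black on exit:
P gray
  H gray
    F gray
      J gray
        N gray
          M gray
            I gray
              K gray
                L gray
                L black
                O gray
                  O→I: I is gray → back edge
First back edge: O → I.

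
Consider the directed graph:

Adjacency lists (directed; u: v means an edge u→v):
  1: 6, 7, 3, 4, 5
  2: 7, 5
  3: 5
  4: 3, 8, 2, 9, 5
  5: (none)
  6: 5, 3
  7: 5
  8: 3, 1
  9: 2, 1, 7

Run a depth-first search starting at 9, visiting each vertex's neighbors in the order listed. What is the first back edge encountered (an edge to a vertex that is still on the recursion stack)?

DFS from 9 (visiting each vertex's neighbors in the order listed); mark gray on enter, black on exit:
9 gray
  2 gray
    7 gray
      5 gray
      5 black
    7 black
    2→5: 5 black — skip
  2 black
  1 gray
    6 gray
      6→5: 5 black — skip
      3 gray
        3→5: 5 black — skip
      3 black
    6 black
    1→7: 7 black — skip
    1→3: 3 black — skip
    4 gray
      4→3: 3 black — skip
      8 gray
        8→3: 3 black — skip
        8→1: 1 is gray → back edge
First back edge: 8 → 1.

8→1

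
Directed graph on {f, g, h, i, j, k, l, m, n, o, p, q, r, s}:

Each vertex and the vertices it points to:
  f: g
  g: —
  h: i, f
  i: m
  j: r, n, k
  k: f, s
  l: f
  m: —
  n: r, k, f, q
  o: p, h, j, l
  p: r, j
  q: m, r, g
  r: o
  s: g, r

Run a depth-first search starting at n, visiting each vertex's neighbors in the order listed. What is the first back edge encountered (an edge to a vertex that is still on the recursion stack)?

p->r

DFS from n (visiting each vertex's neighbors in the order listed); mark gray on enter, black on exit:
n gray
  r gray
    o gray
      p gray
        p→r: r is gray → back edge
First back edge: p → r.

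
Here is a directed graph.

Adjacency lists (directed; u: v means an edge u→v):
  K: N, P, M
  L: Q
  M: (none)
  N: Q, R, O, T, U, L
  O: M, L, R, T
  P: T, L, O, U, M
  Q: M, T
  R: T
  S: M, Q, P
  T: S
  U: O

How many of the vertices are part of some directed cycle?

8

A vertex is on a directed cycle iff it belongs to a strongly connected component of size ≥ 2 (or has a self-loop).
The vertices on cycles are {L, O, P, Q, R, S, T, U} — 8 in total.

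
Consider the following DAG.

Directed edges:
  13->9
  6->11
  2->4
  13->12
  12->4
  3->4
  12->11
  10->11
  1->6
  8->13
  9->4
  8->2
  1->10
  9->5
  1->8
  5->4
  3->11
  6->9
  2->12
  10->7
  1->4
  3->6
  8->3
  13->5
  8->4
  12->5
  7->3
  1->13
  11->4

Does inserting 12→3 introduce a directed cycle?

No

Adding 12→3 creates a cycle iff 3 can already reach 12.
Explore from 3: no path reaches 12. The graph stays acyclic.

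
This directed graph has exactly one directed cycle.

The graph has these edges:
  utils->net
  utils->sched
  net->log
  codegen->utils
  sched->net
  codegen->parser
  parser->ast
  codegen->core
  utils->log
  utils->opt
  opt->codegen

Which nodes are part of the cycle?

DFS with gray/black marking from opt:
opt gray
  codegen gray
    parser gray
      ast gray
      ast black
    parser black
    utils gray
      utils→opt: opt is gray → back edge
Back edge closes the cycle opt → codegen → utils → opt; its vertices are {opt, utils, codegen}.

opt, utils, codegen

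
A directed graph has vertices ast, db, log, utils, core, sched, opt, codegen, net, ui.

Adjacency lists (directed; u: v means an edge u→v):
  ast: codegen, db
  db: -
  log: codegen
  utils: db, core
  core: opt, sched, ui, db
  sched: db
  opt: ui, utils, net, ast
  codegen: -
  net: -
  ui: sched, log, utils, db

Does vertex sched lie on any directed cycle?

No

sched lies on a cycle iff there is a path from sched back to itself.
Exploring from sched, it never reaches itself; equivalently, its strongly connected component is a singleton.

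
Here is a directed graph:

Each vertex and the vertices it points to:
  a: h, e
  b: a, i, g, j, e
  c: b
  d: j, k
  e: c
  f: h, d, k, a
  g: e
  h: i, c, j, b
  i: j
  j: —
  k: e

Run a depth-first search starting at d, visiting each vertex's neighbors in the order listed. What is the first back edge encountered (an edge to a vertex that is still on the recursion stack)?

DFS from d (visiting each vertex's neighbors in the order listed); mark gray on enter, black on exit:
d gray
  j gray
  j black
  k gray
    e gray
      c gray
        b gray
          a gray
            h gray
              i gray
                i→j: j black — skip
              i black
              h→c: c is gray → back edge
First back edge: h → c.

h→c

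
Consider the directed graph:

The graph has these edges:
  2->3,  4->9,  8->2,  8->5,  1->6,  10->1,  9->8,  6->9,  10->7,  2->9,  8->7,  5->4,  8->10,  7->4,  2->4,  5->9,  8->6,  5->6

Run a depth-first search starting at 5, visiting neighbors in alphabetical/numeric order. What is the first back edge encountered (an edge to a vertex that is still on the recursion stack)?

2->4

DFS from 5 (visiting neighbors in alphabetical/numeric order); mark gray on enter, black on exit:
5 gray
  4 gray
    9 gray
      8 gray
        2 gray
          3 gray
          3 black
          2→4: 4 is gray → back edge
First back edge: 2 → 4.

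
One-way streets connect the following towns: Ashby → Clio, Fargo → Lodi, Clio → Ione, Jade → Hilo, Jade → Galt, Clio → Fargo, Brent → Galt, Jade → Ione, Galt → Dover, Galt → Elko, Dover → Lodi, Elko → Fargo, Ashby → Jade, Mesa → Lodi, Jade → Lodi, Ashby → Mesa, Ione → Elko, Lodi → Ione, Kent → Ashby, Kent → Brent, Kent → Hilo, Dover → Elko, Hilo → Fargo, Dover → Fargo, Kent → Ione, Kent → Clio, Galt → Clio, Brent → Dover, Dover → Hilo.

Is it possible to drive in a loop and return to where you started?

DFS with white/gray/black marking, starting from Clio:
Clio gray
  Fargo gray
    Lodi gray
      Ione gray
        Elko gray
          Elko→Fargo: Fargo is gray → back edge
Back edge found, so a cycle exists: Fargo → Lodi → Ione → Elko → Fargo.

Yes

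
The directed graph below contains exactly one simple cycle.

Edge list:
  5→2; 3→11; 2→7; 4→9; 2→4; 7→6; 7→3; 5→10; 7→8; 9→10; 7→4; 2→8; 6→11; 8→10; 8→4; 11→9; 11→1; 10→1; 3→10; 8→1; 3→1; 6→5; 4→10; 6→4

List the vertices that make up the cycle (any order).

2, 5, 6, 7

DFS with gray/black marking from 2:
2 gray
  8 gray
    4 gray
      9 gray
        10 gray
          1 gray
          1 black
        10 black
      9 black
      4→10: 10 black — skip
    4 black
    8→10: 10 black — skip
    8→1: 1 black — skip
  8 black
  2→4: 4 black — skip
  7 gray
    7→4: 4 black — skip
    3 gray
      3→1: 1 black — skip
      3→10: 10 black — skip
      11 gray
        11→9: 9 black — skip
        11→1: 1 black — skip
      11 black
    3 black
    6 gray
      5 gray
        5→2: 2 is gray → back edge
Back edge closes the cycle 2 → 7 → 6 → 5 → 2; its vertices are {2, 5, 6, 7}.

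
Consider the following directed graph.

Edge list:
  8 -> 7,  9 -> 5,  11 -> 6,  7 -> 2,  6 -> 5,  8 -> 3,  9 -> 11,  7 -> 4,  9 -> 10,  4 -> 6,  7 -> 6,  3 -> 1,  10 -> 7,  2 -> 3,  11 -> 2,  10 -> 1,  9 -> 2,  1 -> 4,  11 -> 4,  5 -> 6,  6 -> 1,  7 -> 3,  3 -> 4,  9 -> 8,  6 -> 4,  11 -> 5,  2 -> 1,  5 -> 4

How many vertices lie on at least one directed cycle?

A vertex is on a directed cycle iff it belongs to a strongly connected component of size ≥ 2 (or has a self-loop).
The vertices on cycles are {1, 4, 5, 6} — 4 in total.

4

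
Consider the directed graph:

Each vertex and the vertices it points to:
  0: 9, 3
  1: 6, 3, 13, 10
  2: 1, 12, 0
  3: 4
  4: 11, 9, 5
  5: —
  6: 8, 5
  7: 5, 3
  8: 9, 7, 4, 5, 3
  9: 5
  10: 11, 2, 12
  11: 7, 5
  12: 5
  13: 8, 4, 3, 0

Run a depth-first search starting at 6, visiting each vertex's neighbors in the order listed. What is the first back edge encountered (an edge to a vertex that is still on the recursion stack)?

11→7

DFS from 6 (visiting each vertex's neighbors in the order listed); mark gray on enter, black on exit:
6 gray
  8 gray
    9 gray
      5 gray
      5 black
    9 black
    7 gray
      7→5: 5 black — skip
      3 gray
        4 gray
          11 gray
            11→7: 7 is gray → back edge
First back edge: 11 → 7.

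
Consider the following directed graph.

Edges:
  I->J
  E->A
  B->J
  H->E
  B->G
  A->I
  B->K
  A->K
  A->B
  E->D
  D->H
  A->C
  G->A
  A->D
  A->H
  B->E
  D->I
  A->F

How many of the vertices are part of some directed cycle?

A vertex is on a directed cycle iff it belongs to a strongly connected component of size ≥ 2 (or has a self-loop).
The vertices on cycles are {A, B, D, E, G, H} — 6 in total.

6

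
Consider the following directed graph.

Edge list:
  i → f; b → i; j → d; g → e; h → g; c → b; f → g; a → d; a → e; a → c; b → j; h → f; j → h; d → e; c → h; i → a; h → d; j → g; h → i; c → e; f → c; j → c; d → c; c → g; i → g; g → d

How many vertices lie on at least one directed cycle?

9

A vertex is on a directed cycle iff it belongs to a strongly connected component of size ≥ 2 (or has a self-loop).
The vertices on cycles are {a, b, c, d, f, g, h, i, j} — 9 in total.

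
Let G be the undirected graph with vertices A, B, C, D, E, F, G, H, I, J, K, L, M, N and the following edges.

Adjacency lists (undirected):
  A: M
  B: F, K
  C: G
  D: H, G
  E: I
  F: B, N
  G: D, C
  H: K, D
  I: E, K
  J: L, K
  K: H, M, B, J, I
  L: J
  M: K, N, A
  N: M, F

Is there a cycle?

DFS, tracking each vertex's parent; an edge to a visited non-parent vertex closes a cycle.
Start from L:
visit L (parent –)
  visit J (parent L)
    J–L: parent, skip
    visit K (parent J)
      visit H (parent K)
        H–K: parent, skip
        visit D (parent H)
          D–H: parent, skip
          visit G (parent D)
            G–D: parent, skip
            visit C (parent G)
              C–G: parent, skip
      visit M (parent K)
        M–K: parent, skip
        visit N (parent M)
          N–M: parent, skip
          visit F (parent N)
            visit B (parent F)
              B–F: parent, skip
              B–K: K visited and ≠ parent → cycle
Cycle: K – M – N – F – B – K.

Yes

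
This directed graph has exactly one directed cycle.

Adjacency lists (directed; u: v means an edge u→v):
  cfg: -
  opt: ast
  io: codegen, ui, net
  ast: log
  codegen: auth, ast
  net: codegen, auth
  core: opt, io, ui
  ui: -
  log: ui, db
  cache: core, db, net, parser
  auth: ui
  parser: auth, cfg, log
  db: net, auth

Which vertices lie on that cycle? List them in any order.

DFS with gray/black marking from db:
db gray
  net gray
    codegen gray
      auth gray
        ui gray
        ui black
      auth black
      ast gray
        log gray
          log→ui: ui black — skip
          log→db: db is gray → back edge
Back edge closes the cycle db → net → codegen → ast → log → db; its vertices are {db, ast, log, net, codegen}.

db, ast, log, net, codegen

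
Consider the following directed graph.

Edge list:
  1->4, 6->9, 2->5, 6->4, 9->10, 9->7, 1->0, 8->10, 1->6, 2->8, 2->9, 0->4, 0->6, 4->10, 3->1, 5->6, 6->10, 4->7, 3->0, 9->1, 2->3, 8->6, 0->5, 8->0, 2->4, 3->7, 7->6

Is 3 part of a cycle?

No

3 lies on a cycle iff there is a path from 3 back to itself.
Exploring from 3, it never reaches itself; equivalently, its strongly connected component is a singleton.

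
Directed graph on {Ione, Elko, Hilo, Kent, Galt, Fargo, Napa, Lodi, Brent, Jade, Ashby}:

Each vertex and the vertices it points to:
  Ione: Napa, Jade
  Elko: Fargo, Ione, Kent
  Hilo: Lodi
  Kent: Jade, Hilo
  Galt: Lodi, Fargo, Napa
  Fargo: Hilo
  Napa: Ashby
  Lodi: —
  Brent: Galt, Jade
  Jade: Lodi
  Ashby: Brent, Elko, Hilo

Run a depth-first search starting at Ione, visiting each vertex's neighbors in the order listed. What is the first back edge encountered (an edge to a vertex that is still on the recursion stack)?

Galt->Napa

DFS from Ione (visiting each vertex's neighbors in the order listed); mark gray on enter, black on exit:
Ione gray
  Napa gray
    Ashby gray
      Brent gray
        Galt gray
          Lodi gray
          Lodi black
          Fargo gray
            Hilo gray
              Hilo→Lodi: Lodi black — skip
            Hilo black
          Fargo black
          Galt→Napa: Napa is gray → back edge
First back edge: Galt → Napa.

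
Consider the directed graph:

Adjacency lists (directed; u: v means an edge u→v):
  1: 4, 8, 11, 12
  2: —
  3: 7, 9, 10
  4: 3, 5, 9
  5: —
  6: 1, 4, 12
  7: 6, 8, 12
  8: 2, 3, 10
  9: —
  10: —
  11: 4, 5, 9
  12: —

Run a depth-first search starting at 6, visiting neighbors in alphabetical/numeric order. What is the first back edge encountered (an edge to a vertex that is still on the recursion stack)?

DFS from 6 (visiting neighbors in alphabetical/numeric order); mark gray on enter, black on exit:
6 gray
  1 gray
    4 gray
      3 gray
        7 gray
          7→6: 6 is gray → back edge
First back edge: 7 → 6.

7→6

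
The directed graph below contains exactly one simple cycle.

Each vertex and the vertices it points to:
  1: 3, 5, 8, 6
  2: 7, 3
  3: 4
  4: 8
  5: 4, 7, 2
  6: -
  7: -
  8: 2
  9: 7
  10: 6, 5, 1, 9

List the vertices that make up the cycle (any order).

2, 3, 4, 8

DFS with gray/black marking from 2:
2 gray
  7 gray
  7 black
  3 gray
    4 gray
      8 gray
        8→2: 2 is gray → back edge
Back edge closes the cycle 2 → 3 → 4 → 8 → 2; its vertices are {2, 3, 4, 8}.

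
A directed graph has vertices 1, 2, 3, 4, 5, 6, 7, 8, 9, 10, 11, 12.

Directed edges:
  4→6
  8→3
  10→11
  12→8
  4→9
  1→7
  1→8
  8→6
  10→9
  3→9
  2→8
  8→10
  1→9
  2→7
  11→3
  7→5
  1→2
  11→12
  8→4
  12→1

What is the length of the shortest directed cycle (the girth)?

For each vertex v, BFS finds the shortest path from v back to v.
The shortest such closed walk is 8 → 10 → 11 → 12 → 8, length 4.

4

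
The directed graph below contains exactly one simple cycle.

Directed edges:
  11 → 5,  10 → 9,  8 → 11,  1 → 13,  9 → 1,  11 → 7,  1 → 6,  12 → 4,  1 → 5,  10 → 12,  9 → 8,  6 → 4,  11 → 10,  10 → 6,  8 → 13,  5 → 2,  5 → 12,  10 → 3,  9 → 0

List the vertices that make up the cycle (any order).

8, 9, 10, 11

DFS with gray/black marking from 9:
9 gray
  1 gray
    13 gray
    13 black
    5 gray
      12 gray
        4 gray
        4 black
      12 black
      2 gray
      2 black
    5 black
    6 gray
      6→4: 4 black — skip
    6 black
  1 black
  0 gray
  0 black
  8 gray
    8→13: 13 black — skip
    11 gray
      7 gray
      7 black
      10 gray
        10→12: 12 black — skip
        10→9: 9 is gray → back edge
Back edge closes the cycle 9 → 8 → 11 → 10 → 9; its vertices are {8, 9, 10, 11}.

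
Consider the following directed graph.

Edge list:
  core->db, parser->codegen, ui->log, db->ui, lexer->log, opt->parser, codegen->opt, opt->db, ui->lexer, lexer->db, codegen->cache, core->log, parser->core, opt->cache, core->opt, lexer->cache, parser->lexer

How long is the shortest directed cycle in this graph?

3

For each vertex v, BFS finds the shortest path from v back to v.
The shortest such closed walk is core → opt → parser → core, length 3.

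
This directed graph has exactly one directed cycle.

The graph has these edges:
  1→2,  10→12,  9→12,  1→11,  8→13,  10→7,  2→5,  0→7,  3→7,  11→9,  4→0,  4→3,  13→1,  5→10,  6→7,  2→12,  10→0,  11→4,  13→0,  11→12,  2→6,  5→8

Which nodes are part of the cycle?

1, 2, 5, 8, 13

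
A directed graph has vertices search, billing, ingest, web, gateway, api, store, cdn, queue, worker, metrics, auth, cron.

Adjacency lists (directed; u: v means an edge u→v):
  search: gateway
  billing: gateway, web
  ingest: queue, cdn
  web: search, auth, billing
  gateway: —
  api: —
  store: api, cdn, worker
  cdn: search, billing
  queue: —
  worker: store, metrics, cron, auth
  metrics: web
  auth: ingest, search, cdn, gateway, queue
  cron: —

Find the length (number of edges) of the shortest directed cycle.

For each vertex v, BFS finds the shortest path from v back to v.
The shortest such closed walk is worker → store → worker, length 2.

2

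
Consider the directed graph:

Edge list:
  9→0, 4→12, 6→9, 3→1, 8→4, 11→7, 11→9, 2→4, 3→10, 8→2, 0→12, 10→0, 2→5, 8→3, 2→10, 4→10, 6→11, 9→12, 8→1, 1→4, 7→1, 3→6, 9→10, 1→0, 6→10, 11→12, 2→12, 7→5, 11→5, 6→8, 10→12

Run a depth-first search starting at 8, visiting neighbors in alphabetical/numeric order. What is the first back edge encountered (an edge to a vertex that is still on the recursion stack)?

DFS from 8 (visiting neighbors in alphabetical/numeric order); mark gray on enter, black on exit:
8 gray
  1 gray
    0 gray
      12 gray
      12 black
    0 black
    4 gray
      10 gray
        10→0: 0 black — skip
        10→12: 12 black — skip
      10 black
      4→12: 12 black — skip
    4 black
  1 black
  2 gray
    2→4: 4 black — skip
    5 gray
    5 black
    2→10: 10 black — skip
    2→12: 12 black — skip
  2 black
  3 gray
    3→1: 1 black — skip
    6 gray
      6→8: 8 is gray → back edge
First back edge: 6 → 8.

6->8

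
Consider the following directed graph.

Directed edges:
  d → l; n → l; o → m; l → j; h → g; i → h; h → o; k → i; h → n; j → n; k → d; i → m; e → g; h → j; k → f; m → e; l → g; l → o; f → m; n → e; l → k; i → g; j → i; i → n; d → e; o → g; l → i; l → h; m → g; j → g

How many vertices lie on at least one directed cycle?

7

A vertex is on a directed cycle iff it belongs to a strongly connected component of size ≥ 2 (or has a self-loop).
The vertices on cycles are {d, h, i, j, k, l, n} — 7 in total.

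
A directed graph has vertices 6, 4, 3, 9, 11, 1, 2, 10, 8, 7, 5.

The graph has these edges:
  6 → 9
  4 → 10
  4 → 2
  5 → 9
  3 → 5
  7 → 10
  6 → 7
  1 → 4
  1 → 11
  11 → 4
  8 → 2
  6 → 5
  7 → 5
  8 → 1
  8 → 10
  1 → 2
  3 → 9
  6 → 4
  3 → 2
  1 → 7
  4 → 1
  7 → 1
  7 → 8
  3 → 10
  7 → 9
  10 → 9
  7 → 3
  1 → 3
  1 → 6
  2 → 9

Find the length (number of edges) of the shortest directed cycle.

2

For each vertex v, BFS finds the shortest path from v back to v.
The shortest such closed walk is 1 → 7 → 1, length 2.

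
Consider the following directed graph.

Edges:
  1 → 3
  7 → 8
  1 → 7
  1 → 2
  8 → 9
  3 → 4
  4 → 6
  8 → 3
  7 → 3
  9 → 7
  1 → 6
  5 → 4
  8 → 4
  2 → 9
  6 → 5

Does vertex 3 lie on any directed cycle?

No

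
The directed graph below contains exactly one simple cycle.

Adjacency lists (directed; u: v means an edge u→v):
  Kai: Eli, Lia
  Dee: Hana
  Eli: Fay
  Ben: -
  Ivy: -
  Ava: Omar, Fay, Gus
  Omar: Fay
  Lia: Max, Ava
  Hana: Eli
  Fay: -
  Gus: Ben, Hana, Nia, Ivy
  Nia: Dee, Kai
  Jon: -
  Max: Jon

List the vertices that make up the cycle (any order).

DFS with gray/black marking from Gus:
Gus gray
  Ben gray
  Ben black
  Hana gray
    Eli gray
      Fay gray
      Fay black
    Eli black
  Hana black
  Nia gray
    Dee gray
      Dee→Hana: Hana black — skip
    Dee black
    Kai gray
      Kai→Eli: Eli black — skip
      Lia gray
        Max gray
          Jon gray
          Jon black
        Max black
        Ava gray
          Omar gray
            Omar→Fay: Fay black — skip
          Omar black
          Ava→Fay: Fay black — skip
          Ava→Gus: Gus is gray → back edge
Back edge closes the cycle Gus → Nia → Kai → Lia → Ava → Gus; its vertices are {Ava, Gus, Kai, Lia, Nia}.

Ava, Gus, Kai, Lia, Nia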